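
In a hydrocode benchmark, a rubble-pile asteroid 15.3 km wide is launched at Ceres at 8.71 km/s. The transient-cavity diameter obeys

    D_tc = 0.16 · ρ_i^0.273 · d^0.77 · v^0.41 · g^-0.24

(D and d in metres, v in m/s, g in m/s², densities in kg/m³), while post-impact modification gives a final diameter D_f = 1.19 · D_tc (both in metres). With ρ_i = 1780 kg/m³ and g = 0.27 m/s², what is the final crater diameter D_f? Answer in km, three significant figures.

D_f ≈ 138 km

In SI: d = 15300 m, v = 8710 m/s.
ρ_i^0.273 = 1780^0.273 = 7.716
d^0.77 = 15300^0.77 = 1668
v^0.41 = 8710^0.41 = 41.25
g^-0.24 = 0.27^-0.24 = 1.369
D_tc = 0.16 × 7.716 × 1668 × 41.25 × 1.369 = 1.163 × 10^5 m
D_f = 1.19 × 1.163 × 10^5 = 1.384 × 10^5 m
     = 138.4 km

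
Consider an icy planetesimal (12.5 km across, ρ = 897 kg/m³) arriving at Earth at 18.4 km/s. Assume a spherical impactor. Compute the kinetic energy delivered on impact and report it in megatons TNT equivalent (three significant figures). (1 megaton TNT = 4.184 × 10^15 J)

d = 12500 m; v = 18400 m/s.
Mass m = (π/6) ρ d³ = (π/6) × 897 × (12500)³ = 9.173 × 10^14 kg
E = ½ m v² = 0.5 × 9.173 × 10^14 × (18400)² = 1.553 × 10^23 J
   = 1.553 × 10^23 / 4.184×10^15 = 3.712 × 10^7 Mt

E ≈ 3.71 × 10^7 Mt TNT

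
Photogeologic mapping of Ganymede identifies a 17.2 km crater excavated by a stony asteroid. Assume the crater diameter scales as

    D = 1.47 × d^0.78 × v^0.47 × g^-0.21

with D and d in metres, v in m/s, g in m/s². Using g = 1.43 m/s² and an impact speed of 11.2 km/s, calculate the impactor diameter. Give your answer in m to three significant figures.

Rearranging for d: d = [D / (1.47 · 11200^0.47 · 1.43^-0.21)]^(1/0.78).
D = 17200 m.
11200^0.47 = 80.01
1.43^-0.21 = 0.9276
Denominator = 1.47 × 80.01 × 0.9276 = 109.1
D / 109.1 = 17200 / 109.1 = 157.7
d = 157.7^(1/0.78) = 157.7^1.2821 = 657.4 m

d ≈ 657 m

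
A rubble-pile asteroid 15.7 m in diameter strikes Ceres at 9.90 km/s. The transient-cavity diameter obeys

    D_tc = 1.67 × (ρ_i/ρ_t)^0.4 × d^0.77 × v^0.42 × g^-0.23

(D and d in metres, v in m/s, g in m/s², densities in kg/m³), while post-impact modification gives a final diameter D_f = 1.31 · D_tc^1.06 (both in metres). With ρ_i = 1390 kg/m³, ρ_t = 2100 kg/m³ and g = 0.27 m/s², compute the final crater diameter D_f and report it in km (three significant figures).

v = 9900 m/s.
(ρ_i/ρ_t)^0.4 = (1390/2100)^0.4 = 0.8478
d^0.77 = 15.7^0.77 = 8.334
v^0.42 = 9900^0.42 = 47.66
g^-0.23 = 0.27^-0.23 = 1.351
D_tc = 1.67 × 0.8478 × 8.334 × 47.66 × 1.351 = 759.8 m
D_f = 1.31 × (759.8)^1.06 = 1482 m
     = 1.482 km

D_f ≈ 1.48 km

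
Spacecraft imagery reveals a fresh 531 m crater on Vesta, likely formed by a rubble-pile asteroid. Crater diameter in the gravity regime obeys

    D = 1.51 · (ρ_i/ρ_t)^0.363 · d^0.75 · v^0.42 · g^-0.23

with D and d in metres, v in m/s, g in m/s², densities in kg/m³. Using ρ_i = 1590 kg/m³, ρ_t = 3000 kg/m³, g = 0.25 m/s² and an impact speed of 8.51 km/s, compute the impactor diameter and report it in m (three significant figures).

d ≈ 13.9 m

Rearranging for d: d = [D / (1.51 · (1590/3000)^0.363 · 8510^0.42 · 0.25^-0.23)]^(1/0.75).
(1590/3000)^0.363 = 0.7942
8510^0.42 = 44.73
0.25^-0.23 = 1.376
Denominator = 1.51 × 0.7942 × 44.73 × 1.376 = 73.81
D / 73.81 = 531 / 73.81 = 7.194
d = 7.194^(1/0.75) = 7.194^1.3333 = 13.89 m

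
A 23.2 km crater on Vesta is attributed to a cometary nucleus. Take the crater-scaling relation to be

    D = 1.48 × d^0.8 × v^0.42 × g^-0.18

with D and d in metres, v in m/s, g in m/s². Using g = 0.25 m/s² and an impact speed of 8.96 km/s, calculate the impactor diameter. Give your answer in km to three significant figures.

Rearranging for d: d = [D / (1.48 · 8960^0.42 · 0.25^-0.18)]^(1/0.8).
D = 23200 m.
8960^0.42 = 45.71
0.25^-0.18 = 1.283
Denominator = 1.48 × 45.71 × 1.283 = 86.80
D / 86.80 = 23200 / 86.80 = 267.3
d = 267.3^(1/0.8) = 267.3^1.25 = 1081 m

d ≈ 1.08 km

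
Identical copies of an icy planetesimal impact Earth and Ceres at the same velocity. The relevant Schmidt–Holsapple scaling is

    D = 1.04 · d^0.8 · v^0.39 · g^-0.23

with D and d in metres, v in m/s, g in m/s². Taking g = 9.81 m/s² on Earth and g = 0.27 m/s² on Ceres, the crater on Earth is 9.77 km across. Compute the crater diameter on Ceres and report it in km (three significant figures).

All impactor-dependent factors cancel in the ratio, leaving D_Ceres/D_Earth = (g_Ceres/g_Earth)^-0.23.
(0.27/9.81)^-0.23 = 0.02752^-0.23 = 2.285
D_Ceres = 2.285 × 9.77 km = 22.3 km

D ≈ 22.3 km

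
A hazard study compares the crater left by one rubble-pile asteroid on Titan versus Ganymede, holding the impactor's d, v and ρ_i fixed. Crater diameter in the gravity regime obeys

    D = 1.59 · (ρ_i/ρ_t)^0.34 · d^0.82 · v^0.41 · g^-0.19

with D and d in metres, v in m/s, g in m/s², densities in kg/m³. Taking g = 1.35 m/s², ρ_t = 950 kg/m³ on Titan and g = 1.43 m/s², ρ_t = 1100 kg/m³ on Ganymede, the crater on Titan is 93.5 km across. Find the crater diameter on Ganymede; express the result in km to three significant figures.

The impactor-only factors (d, v, ρ_i) cancel in the ratio, leaving D_Ganymede/D_Titan = (g_Ganymede/g_Titan)^-0.19 · (ρ_t,Titan/ρ_t,Ganymede)^0.34.
(1.43/1.35)^-0.19 = 1.059^-0.19 = 0.9892
(950/1100)^0.34 = 0.8636^0.34 = 0.9514
Ratio = 0.9892 × 0.9514 = 0.9411
D_Ganymede = 0.9411 × 93.5 km = 88.0 km

D ≈ 88.0 km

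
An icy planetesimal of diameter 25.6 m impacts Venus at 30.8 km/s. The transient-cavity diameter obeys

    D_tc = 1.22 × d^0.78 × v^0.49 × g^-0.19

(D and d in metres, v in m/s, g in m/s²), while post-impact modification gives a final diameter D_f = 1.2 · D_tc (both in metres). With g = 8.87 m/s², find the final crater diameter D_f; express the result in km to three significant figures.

v = 30800 m/s.
d^0.78 = 25.6^0.78 = 12.54
v^0.49 = 30800^0.49 = 158.3
g^-0.19 = 8.87^-0.19 = 0.6605
D_tc = 1.22 × 12.54 × 158.3 × 0.6605 = 1600 m
D_f = 1.2 × 1600 = 1920 m
     = 1.920 km

D_f ≈ 1.92 km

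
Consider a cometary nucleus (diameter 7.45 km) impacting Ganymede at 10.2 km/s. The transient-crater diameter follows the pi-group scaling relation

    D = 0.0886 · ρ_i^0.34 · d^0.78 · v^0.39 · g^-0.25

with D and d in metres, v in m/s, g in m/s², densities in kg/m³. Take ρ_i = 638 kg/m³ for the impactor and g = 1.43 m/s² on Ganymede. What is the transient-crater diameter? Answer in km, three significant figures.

In SI units: d = 7450 m, v = 10200 m/s.
ρ_i^0.34 = 638^0.34 = 8.988
d^0.78 = 7450^0.78 = 1048
v^0.39 = 10200^0.39 = 36.59
g^-0.25 = 1.43^-0.25 = 0.9145
D = 0.0886 × 8.988 × 1048 × 36.59 × 0.9145 = 27926 m
   = 27.93 km

D ≈ 27.9 km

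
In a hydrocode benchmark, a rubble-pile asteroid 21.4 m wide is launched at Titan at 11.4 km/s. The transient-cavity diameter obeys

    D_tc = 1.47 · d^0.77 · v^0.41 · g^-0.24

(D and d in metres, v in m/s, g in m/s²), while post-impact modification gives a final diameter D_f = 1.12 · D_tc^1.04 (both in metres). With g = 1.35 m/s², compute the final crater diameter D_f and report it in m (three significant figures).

D_f ≈ 968 m

v = 11400 m/s.
d^0.77 = 21.4^0.77 = 10.58
v^0.41 = 11400^0.41 = 46.06
g^-0.24 = 1.35^-0.24 = 0.9305
D_tc = 1.47 × 10.58 × 46.06 × 0.9305 = 666.6 m
D_f = 1.12 × (666.6)^1.04 = 968.4 m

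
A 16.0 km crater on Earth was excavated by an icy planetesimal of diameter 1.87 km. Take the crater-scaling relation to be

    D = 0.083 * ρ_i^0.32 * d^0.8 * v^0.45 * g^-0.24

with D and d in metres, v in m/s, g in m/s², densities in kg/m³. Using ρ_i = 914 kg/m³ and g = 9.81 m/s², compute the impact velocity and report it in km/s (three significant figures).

v ≈ 22.5 km/s

Rearranging for v: v = [D / (0.083 · 914^0.32 · 1870^0.8 · 9.81^-0.24)]^(1/0.45).
D = 16000 m.
914^0.32 = 8.861
1870^0.8 = 414.5
9.81^-0.24 = 0.5781
Denominator = 0.083 × 8.861 × 414.5 × 0.5781 = 176.2
D / 176.2 = 16000 / 176.2 = 90.81
v = 90.81^(1/0.45) = 90.81^2.2222 = 22458 m/s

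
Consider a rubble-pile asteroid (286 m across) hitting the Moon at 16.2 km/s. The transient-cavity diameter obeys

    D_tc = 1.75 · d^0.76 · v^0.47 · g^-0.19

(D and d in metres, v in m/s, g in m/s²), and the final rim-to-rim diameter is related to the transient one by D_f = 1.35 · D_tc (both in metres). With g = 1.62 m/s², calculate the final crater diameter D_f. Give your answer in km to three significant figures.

v = 16200 m/s.
d^0.76 = 286^0.76 = 73.59
v^0.47 = 16200^0.47 = 95.16
g^-0.19 = 1.62^-0.19 = 0.9124
D_tc = 1.75 × 73.59 × 95.16 × 0.9124 = 11180 m
D_f = 1.35 × 11180 = 15093 m
     = 15.09 km

D_f ≈ 15.1 km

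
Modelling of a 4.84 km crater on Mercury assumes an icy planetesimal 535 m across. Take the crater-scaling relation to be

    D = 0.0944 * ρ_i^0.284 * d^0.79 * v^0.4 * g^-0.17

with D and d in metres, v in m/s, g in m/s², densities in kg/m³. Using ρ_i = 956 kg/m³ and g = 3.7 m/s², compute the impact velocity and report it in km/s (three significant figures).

v ≈ 32.5 km/s

Rearranging for v: v = [D / (0.0944 · 956^0.284 · 535^0.79 · 3.7^-0.17)]^(1/0.4).
D = 4840 m.
956^0.284 = 7.022
535^0.79 = 143.0
3.7^-0.17 = 0.8006
Denominator = 0.0944 × 7.022 × 143.0 × 0.8006 = 75.89
D / 75.89 = 4840 / 75.89 = 63.78
v = 63.78^(1/0.4) = 63.78^2.5 = 32487 m/s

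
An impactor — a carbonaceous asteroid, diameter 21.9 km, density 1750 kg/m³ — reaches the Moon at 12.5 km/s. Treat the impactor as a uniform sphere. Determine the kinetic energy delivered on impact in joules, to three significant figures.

d = 21900 m; v = 12500 m/s.
Mass m = (π/6) ρ d³ = (π/6) × 1750 × (21900)³ = 9.624 × 10^15 kg
E = ½ m v² = 0.5 × 9.624 × 10^15 × (12500)² = 7.519 × 10^23 J

E ≈ 7.52 × 10^23 J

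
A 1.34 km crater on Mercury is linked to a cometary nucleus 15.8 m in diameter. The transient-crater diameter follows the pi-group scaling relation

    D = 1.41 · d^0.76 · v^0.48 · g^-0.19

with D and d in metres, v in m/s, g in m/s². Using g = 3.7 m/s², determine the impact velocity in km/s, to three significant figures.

Rearranging for v: v = [D / (1.41 · 15.8^0.76 · 3.7^-0.19)]^(1/0.48).
D = 1340 m.
15.8^0.76 = 8.147
3.7^-0.19 = 0.7799
Denominator = 1.41 × 8.147 × 0.7799 = 8.959
D / 8.959 = 1340 / 8.959 = 149.6
v = 149.6^(1/0.48) = 149.6^2.0833 = 33965 m/s

v ≈ 34.0 km/s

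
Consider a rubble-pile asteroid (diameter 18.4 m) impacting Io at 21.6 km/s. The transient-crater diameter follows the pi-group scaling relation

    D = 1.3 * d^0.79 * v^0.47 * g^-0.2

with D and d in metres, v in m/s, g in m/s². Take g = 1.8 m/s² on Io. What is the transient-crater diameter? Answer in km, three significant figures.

D ≈ 1.26 km

In SI units: v = 21600 m/s.
d^0.79 = 18.4^0.79 = 9.982
v^0.47 = 21600^0.47 = 108.9
g^-0.2 = 1.8^-0.2 = 0.8891
D = 1.3 × 9.982 × 108.9 × 0.8891 = 1256 m
   = 1.256 km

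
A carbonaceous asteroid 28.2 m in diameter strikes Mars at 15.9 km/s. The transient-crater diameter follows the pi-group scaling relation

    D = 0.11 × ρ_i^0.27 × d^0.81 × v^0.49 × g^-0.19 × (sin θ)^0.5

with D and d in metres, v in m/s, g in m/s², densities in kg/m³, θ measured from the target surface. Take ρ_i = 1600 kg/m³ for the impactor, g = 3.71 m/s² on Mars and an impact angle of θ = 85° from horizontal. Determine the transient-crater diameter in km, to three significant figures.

In SI units: v = 15900 m/s.
ρ_i^0.27 = 1600^0.27 = 7.330
d^0.81 = 28.2^0.81 = 14.95
v^0.49 = 15900^0.49 = 114.5
g^-0.19 = 3.71^-0.19 = 0.7795
(sin 85°)^0.5 = 0.9962^0.5 = 0.9981
D = 0.11 × 7.330 × 14.95 × 114.5 × 0.7795 × 0.9981 = 1074 m
   = 1.074 km

D ≈ 1.07 km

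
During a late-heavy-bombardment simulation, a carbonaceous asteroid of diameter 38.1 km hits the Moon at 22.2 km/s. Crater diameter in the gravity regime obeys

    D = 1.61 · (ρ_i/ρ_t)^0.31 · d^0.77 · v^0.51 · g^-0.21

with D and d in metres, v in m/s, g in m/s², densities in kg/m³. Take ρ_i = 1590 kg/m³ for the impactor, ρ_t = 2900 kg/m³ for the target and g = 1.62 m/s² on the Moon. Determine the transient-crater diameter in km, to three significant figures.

In SI units: d = 38100 m, v = 22200 m/s.
(ρ_i/ρ_t)^0.31 = (1590/2900)^0.31 = 0.8300
d^0.77 = 38100^0.77 = 3368
v^0.51 = 22200^0.51 = 164.7
g^-0.21 = 1.62^-0.21 = 0.9037
D = 1.61 × 0.8300 × 3368 × 164.7 × 0.9037 = 6.699 × 10^5 m
   = 669.9 km

D ≈ 670 km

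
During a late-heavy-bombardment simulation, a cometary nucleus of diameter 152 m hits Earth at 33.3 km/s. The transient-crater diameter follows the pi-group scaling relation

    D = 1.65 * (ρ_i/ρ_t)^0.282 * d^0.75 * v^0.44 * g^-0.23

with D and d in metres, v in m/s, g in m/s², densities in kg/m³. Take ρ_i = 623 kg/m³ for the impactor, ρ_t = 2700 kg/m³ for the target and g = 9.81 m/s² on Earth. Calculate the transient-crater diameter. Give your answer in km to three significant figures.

D ≈ 2.73 km

In SI units: v = 33300 m/s.
(ρ_i/ρ_t)^0.282 = (623/2700)^0.282 = 0.6613
d^0.75 = 152^0.75 = 43.29
v^0.44 = 33300^0.44 = 97.70
g^-0.23 = 9.81^-0.23 = 0.5914
D = 1.65 × 0.6613 × 43.29 × 97.70 × 0.5914 = 2729 m
   = 2.729 km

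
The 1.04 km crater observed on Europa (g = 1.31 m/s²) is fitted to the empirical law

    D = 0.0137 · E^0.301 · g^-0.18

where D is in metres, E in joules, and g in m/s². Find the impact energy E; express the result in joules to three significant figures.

Rearranging: E = [D / (0.0137 · g^-0.18)]^(1/0.301).
D = 1040 m.
g^-0.18 = 1.31^-0.18 = 0.9526
D / (0.0137 × 0.9526) = 1040 / (0.01305) = 7.969 × 10^4
E = (7.969 × 10^4)^3.3223 = 1.923 × 10^16 J

E ≈ 1.92 × 10^16 J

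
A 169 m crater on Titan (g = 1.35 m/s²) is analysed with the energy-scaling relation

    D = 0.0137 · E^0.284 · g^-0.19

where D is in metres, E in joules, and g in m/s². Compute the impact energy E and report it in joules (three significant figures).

E ≈ 3.11 × 10^14 J

Rearranging: E = [D / (0.0137 · g^-0.19)]^(1/0.284).
g^-0.19 = 1.35^-0.19 = 0.9446
D / (0.0137 × 0.9446) = 169 / (0.01294) = 1.306 × 10^4
E = (1.306 × 10^4)^3.5211 = 3.109 × 10^14 J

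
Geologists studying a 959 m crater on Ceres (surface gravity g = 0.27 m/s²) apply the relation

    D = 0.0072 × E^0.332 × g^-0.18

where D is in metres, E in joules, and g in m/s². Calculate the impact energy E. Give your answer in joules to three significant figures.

E ≈ 1.34 × 10^15 J

Rearranging: E = [D / (0.0072 · g^-0.18)]^(1/0.332).
g^-0.18 = 0.27^-0.18 = 1.266
D / (0.0072 × 1.266) = 959 / (9.115 × 10^-3) = 1.052 × 10^5
E = (1.052 × 10^5)^3.012 = 1.338 × 10^15 J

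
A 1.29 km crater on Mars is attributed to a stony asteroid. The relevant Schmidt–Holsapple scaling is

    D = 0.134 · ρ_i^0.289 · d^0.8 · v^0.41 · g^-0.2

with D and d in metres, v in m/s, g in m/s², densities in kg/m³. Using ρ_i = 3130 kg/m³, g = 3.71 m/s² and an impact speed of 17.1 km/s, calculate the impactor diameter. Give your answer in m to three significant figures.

Rearranging for d: d = [D / (0.134 · 3130^0.289 · 17100^0.41 · 3.71^-0.2)]^(1/0.8).
D = 1290 m.
3130^0.289 = 10.24
17100^0.41 = 54.39
3.71^-0.2 = 0.7694
Denominator = 0.134 × 10.24 × 54.39 × 0.7694 = 57.42
D / 57.42 = 1290 / 57.42 = 22.47
d = 22.47^(1/0.8) = 22.47^1.25 = 48.92 m

d ≈ 48.9 m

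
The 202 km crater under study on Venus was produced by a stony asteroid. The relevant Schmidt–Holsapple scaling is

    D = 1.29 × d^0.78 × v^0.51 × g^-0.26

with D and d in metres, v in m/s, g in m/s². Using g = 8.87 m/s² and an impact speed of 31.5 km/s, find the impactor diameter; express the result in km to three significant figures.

d ≈ 10.8 km

Rearranging for d: d = [D / (1.29 · 31500^0.51 · 8.87^-0.26)]^(1/0.78).
D = 202000 m.
31500^0.51 = 196.9
8.87^-0.26 = 0.5669
Denominator = 1.29 × 196.9 × 0.5669 = 144.0
D / 144.0 = 202000 / 144.0 = 1403
d = 1403^(1/0.78) = 1403^1.2821 = 10835 m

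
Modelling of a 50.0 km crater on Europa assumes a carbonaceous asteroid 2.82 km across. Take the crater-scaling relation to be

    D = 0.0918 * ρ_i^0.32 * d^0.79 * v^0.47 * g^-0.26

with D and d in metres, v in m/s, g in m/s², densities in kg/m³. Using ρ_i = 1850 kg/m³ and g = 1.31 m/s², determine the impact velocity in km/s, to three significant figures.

v ≈ 17.6 km/s

Rearranging for v: v = [D / (0.0918 · 1850^0.32 · 2820^0.79 · 1.31^-0.26)]^(1/0.47).
D = 50000 m.
1850^0.32 = 11.10
2820^0.79 = 531.7
1.31^-0.26 = 0.9322
Denominator = 0.0918 × 11.10 × 531.7 × 0.9322 = 505.1
D / 505.1 = 50000 / 505.1 = 98.99
v = 98.99^(1/0.47) = 98.99^2.1277 = 17621 m/s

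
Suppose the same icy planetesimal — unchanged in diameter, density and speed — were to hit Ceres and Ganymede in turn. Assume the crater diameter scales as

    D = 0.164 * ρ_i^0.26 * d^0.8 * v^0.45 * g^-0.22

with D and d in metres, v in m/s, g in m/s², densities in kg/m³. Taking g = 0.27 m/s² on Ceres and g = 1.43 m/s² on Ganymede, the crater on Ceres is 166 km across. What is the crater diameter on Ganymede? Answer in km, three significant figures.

D ≈ 115 km

All impactor-dependent factors cancel in the ratio, leaving D_Ganymede/D_Ceres = (g_Ganymede/g_Ceres)^-0.22.
(1.43/0.27)^-0.22 = 5.296^-0.22 = 0.6930
D_Ganymede = 0.6930 × 166 km = 115 km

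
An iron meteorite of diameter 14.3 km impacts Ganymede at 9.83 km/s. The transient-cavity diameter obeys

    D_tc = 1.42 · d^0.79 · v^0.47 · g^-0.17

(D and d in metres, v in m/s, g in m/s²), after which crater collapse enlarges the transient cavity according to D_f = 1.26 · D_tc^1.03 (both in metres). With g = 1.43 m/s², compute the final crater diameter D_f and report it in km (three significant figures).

In SI: d = 14300 m, v = 9830 m/s.
d^0.79 = 14300^0.79 = 1917
v^0.47 = 9830^0.47 = 75.25
g^-0.17 = 1.43^-0.17 = 0.9410
D_tc = 1.42 × 1917 × 75.25 × 0.9410 = 1.928 × 10^5 m
D_f = 1.26 × (1.928 × 10^5)^1.03 = 3.500 × 10^5 m
     = 350.0 km

D_f ≈ 350 km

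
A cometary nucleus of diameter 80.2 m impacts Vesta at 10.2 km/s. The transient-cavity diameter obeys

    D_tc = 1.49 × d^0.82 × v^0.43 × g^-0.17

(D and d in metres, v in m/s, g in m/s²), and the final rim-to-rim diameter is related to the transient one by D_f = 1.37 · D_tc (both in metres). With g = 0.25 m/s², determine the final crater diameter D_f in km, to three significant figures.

D_f ≈ 4.98 km

v = 10200 m/s.
d^0.82 = 80.2^0.82 = 36.43
v^0.43 = 10200^0.43 = 52.93
g^-0.17 = 0.25^-0.17 = 1.266
D_tc = 1.49 × 36.43 × 52.93 × 1.266 = 3637 m
D_f = 1.37 × 3637 = 4983 m
     = 4.983 km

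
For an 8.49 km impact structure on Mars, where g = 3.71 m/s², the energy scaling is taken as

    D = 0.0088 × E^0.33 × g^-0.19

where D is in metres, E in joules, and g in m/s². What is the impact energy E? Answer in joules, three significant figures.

E ≈ 2.90 × 10^18 J

Rearranging: E = [D / (0.0088 · g^-0.19)]^(1/0.33).
D = 8490 m.
g^-0.19 = 3.71^-0.19 = 0.7795
D / (0.0088 × 0.7795) = 8490 / (6.860 × 10^-3) = 1.238 × 10^6
E = (1.238 × 10^6)^3.0303 = 2.902 × 10^18 J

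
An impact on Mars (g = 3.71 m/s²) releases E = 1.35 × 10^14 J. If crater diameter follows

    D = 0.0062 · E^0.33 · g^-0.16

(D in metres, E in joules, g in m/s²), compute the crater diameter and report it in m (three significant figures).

D ≈ 231 m

E^0.33 = (1.35 × 10^14)^0.33 = 4.603 × 10^4
g^-0.16 = 3.71^-0.16 = 0.8108
D = 0.0062 × 4.603 × 10^4 × 0.8108 = 231.4 m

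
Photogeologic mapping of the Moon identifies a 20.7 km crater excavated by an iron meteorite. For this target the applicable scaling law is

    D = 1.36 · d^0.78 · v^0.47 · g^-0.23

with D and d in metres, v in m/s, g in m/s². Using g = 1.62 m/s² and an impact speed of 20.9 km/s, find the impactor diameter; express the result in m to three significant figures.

Rearranging for d: d = [D / (1.36 · 20900^0.47 · 1.62^-0.23)]^(1/0.78).
D = 20700 m.
20900^0.47 = 107.3
1.62^-0.23 = 0.8950
Denominator = 1.36 × 107.3 × 0.8950 = 130.6
D / 130.6 = 20700 / 130.6 = 158.5
d = 158.5^(1/0.78) = 158.5^1.2821 = 661.7 m

d ≈ 662 m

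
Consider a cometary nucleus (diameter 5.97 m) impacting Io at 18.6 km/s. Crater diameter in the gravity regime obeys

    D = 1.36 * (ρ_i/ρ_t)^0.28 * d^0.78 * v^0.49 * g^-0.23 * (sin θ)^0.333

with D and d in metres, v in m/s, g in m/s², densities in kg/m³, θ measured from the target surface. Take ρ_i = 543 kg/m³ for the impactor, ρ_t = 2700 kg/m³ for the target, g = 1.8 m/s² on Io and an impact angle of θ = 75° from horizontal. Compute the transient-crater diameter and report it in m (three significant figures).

D ≈ 373 m

In SI units: v = 18600 m/s.
(ρ_i/ρ_t)^0.28 = (543/2700)^0.28 = 0.6382
d^0.78 = 5.97^0.78 = 4.030
v^0.49 = 18600^0.49 = 123.6
g^-0.23 = 1.8^-0.23 = 0.8735
(sin 75°)^0.333 = 0.9659^0.333 = 0.9885
D = 1.36 × 0.6382 × 4.030 × 123.6 × 0.8735 × 0.9885 = 373.3 m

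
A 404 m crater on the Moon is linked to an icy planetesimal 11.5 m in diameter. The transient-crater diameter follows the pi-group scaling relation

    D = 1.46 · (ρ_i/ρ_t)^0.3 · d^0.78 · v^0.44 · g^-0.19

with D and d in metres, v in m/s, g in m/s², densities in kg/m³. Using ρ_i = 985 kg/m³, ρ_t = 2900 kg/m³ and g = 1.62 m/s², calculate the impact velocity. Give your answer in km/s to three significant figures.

v ≈ 12.0 km/s

Rearranging for v: v = [D / (1.46 · (985/2900)^0.3 · 11.5^0.78 · 1.62^-0.19)]^(1/0.44).
(985/2900)^0.3 = 0.7233
11.5^0.78 = 6.720
1.62^-0.19 = 0.9124
Denominator = 1.46 × 0.7233 × 6.720 × 0.9124 = 6.475
D / 6.475 = 404 / 6.475 = 62.39
v = 62.39^(1/0.44) = 62.39^2.2727 = 12016 m/s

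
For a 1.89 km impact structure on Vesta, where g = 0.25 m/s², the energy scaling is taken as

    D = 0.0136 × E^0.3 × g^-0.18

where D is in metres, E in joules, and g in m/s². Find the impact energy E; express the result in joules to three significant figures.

E ≈ 6.05 × 10^16 J

Rearranging: E = [D / (0.0136 · g^-0.18)]^(1/0.3).
D = 1890 m.
g^-0.18 = 0.25^-0.18 = 1.283
D / (0.0136 × 1.283) = 1890 / (0.01745) = 1.083 × 10^5
E = (1.083 × 10^5)^3.3333 = 6.052 × 10^16 J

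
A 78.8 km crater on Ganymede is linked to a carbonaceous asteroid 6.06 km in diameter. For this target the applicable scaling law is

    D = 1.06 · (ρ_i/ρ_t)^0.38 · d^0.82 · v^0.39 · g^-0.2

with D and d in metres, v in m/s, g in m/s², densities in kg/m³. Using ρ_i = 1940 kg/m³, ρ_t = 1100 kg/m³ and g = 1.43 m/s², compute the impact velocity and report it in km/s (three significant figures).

Rearranging for v: v = [D / (1.06 · (1940/1100)^0.38 · 6060^0.82 · 1.43^-0.2)]^(1/0.39).
D = 78800 m.
(1940/1100)^0.38 = 1.241
6060^0.82 = 1264
1.43^-0.2 = 0.9310
Denominator = 1.06 × 1.241 × 1264 × 0.9310 = 1548
D / 1548 = 78800 / 1548 = 50.90
v = 50.90^(1/0.39) = 50.90^2.5641 = 23779 m/s

v ≈ 23.8 km/s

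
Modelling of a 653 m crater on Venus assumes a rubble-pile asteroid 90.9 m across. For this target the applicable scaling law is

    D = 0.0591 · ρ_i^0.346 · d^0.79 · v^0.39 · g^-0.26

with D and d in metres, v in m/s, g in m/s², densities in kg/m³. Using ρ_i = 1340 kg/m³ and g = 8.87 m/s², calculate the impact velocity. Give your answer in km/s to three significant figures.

Rearranging for v: v = [D / (0.0591 · 1340^0.346 · 90.9^0.79 · 8.87^-0.26)]^(1/0.39).
1340^0.346 = 12.08
90.9^0.79 = 35.26
8.87^-0.26 = 0.5669
Denominator = 0.0591 × 12.08 × 35.26 × 0.5669 = 14.27
D / 14.27 = 653 / 14.27 = 45.76
v = 45.76^(1/0.39) = 45.76^2.5641 = 18099 m/s

v ≈ 18.1 km/s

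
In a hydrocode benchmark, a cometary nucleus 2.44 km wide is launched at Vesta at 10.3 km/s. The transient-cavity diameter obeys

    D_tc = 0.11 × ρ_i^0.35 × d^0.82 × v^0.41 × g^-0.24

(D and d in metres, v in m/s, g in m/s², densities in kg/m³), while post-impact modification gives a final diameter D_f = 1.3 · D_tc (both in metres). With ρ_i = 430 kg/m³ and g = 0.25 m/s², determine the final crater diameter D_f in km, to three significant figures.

D_f ≈ 44.1 km

In SI: d = 2440 m, v = 10300 m/s.
ρ_i^0.35 = 430^0.35 = 8.351
d^0.82 = 2440^0.82 = 599.3
v^0.41 = 10300^0.41 = 44.18
g^-0.24 = 0.25^-0.24 = 1.395
D_tc = 0.11 × 8.351 × 599.3 × 44.18 × 1.395 = 33930 m
D_f = 1.3 × 33930 = 44109 m
     = 44.11 km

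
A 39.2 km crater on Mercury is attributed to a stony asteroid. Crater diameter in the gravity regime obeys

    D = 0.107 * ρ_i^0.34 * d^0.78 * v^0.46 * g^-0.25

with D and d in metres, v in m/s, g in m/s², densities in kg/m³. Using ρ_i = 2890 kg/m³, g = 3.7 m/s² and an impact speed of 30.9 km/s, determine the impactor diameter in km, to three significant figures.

Rearranging for d: d = [D / (0.107 · 2890^0.34 · 30900^0.46 · 3.7^-0.25)]^(1/0.78).
D = 39200 m.
2890^0.34 = 15.02
30900^0.46 = 116.2
3.7^-0.25 = 0.7210
Denominator = 0.107 × 15.02 × 116.2 × 0.7210 = 134.6
D / 134.6 = 39200 / 134.6 = 291.2
d = 291.2^(1/0.78) = 291.2^1.2821 = 1443 m

d ≈ 1.44 km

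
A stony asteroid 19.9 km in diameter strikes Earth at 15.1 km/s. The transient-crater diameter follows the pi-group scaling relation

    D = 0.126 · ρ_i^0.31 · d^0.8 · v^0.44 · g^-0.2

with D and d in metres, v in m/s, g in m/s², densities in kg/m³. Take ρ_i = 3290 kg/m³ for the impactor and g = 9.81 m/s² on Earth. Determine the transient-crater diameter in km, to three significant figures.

D ≈ 186 km

In SI units: d = 19900 m, v = 15100 m/s.
ρ_i^0.31 = 3290^0.31 = 12.31
d^0.8 = 19900^0.8 = 2748
v^0.44 = 15100^0.44 = 68.98
g^-0.2 = 9.81^-0.2 = 0.6334
D = 0.126 × 12.31 × 2748 × 68.98 × 0.6334 = 1.862 × 10^5 m
   = 186.2 km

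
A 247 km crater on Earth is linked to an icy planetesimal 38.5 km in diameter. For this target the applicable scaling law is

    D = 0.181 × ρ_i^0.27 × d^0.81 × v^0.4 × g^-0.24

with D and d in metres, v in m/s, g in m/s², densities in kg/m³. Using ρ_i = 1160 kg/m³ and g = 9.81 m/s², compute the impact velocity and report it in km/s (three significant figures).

v ≈ 37.9 km/s

Rearranging for v: v = [D / (0.181 · 1160^0.27 · 38500^0.81 · 9.81^-0.24)]^(1/0.4).
D = 247000 m.
1160^0.27 = 6.721
38500^0.81 = 5179
9.81^-0.24 = 0.5781
Denominator = 0.181 × 6.721 × 5179 × 0.5781 = 3642
D / 3642 = 247000 / 3642 = 67.82
v = 67.82^(1/0.4) = 67.82^2.5 = 37879 m/s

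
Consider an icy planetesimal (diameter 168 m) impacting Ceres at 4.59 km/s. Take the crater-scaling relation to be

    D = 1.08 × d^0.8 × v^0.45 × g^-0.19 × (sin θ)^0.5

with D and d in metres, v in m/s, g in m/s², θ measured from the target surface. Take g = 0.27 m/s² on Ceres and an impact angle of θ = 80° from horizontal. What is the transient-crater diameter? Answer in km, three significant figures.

D ≈ 3.68 km

In SI units: v = 4590 m/s.
d^0.8 = 168^0.8 = 60.29
v^0.45 = 4590^0.45 = 44.44
g^-0.19 = 0.27^-0.19 = 1.282
(sin 80°)^0.5 = 0.9848^0.5 = 0.9924
D = 1.08 × 60.29 × 44.44 × 1.282 × 0.9924 = 3681 m
   = 3.681 km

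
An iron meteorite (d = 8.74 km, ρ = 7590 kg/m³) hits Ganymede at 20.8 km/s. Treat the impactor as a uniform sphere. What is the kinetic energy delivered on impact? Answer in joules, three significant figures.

d = 8740 m; v = 20800 m/s.
Mass m = (π/6) ρ d³ = (π/6) × 7590 × (8740)³ = 2.653 × 10^15 kg
E = ½ m v² = 0.5 × 2.653 × 10^15 × (20800)² = 5.739 × 10^23 J

E ≈ 5.74 × 10^23 J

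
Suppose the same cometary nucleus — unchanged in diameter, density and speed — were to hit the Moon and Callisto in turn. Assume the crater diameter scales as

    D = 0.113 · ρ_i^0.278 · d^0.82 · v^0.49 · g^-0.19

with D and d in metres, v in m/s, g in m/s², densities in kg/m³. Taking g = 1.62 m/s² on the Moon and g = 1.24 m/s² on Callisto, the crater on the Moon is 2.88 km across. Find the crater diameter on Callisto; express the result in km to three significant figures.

All impactor-dependent factors cancel in the ratio, leaving D_Callisto/D_Moon = (g_Callisto/g_Moon)^-0.19.
(1.24/1.62)^-0.19 = 0.7654^-0.19 = 1.052
D_Callisto = 1.052 × 2.88 km = 3.03 km

D ≈ 3.03 km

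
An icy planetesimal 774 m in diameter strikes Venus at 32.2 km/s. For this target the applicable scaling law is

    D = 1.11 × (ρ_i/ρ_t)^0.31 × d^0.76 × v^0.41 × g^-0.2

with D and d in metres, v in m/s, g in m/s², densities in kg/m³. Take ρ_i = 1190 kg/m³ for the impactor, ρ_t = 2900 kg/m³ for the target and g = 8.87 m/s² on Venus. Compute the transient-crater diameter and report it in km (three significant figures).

D ≈ 6.02 km

In SI units: v = 32200 m/s.
(ρ_i/ρ_t)^0.31 = (1190/2900)^0.31 = 0.7587
d^0.76 = 774^0.76 = 156.8
v^0.41 = 32200^0.41 = 70.51
g^-0.2 = 8.87^-0.2 = 0.6463
D = 1.11 × 0.7587 × 156.8 × 70.51 × 0.6463 = 6018 m
   = 6.018 km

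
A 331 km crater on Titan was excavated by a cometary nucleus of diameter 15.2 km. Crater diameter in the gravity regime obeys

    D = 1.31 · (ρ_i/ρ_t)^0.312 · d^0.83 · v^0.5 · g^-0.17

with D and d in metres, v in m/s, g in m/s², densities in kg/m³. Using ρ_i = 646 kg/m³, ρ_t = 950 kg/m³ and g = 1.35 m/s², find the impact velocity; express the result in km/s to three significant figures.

Rearranging for v: v = [D / (1.31 · (646/950)^0.312 · 15200^0.83 · 1.35^-0.17)]^(1/0.5).
D = 331000 m.
(646/950)^0.312 = 0.8866
15200^0.83 = 2958
1.35^-0.17 = 0.9503
Denominator = 1.31 × 0.8866 × 2958 × 0.9503 = 3265
D / 3265 = 331000 / 3265 = 101.4
v = 101.4^(1/0.5) = 101.4^2 = 10282 m/s

v ≈ 10.3 km/s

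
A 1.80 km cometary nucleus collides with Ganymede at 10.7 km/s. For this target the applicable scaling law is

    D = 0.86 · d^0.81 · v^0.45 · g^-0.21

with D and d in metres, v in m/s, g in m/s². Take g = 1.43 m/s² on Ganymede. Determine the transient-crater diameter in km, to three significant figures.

In SI units: d = 1800 m, v = 10700 m/s.
d^0.81 = 1800^0.81 = 433.3
v^0.45 = 10700^0.45 = 65.05
g^-0.21 = 1.43^-0.21 = 0.9276
D = 0.86 × 433.3 × 65.05 × 0.9276 = 22485 m
   = 22.49 km

D ≈ 22.5 km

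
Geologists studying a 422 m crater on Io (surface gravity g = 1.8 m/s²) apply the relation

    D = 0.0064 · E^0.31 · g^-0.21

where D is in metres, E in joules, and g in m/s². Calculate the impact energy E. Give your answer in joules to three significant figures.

Rearranging: E = [D / (0.0064 · g^-0.21)]^(1/0.31).
g^-0.21 = 1.8^-0.21 = 0.8839
D / (0.0064 × 0.8839) = 422 / (5.657 × 10^-3) = 7.460 × 10^4
E = (7.460 × 10^4)^3.2258 = 5.230 × 10^15 J

E ≈ 5.23 × 10^15 J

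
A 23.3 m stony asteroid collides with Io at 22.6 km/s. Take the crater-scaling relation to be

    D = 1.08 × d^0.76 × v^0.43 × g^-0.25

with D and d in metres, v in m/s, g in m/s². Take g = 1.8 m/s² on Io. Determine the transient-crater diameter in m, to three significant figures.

In SI units: v = 22600 m/s.
d^0.76 = 23.3^0.76 = 10.94
v^0.43 = 22600^0.43 = 74.52
g^-0.25 = 1.8^-0.25 = 0.8633
D = 1.08 × 10.94 × 74.52 × 0.8633 = 760.1 m

D ≈ 760 m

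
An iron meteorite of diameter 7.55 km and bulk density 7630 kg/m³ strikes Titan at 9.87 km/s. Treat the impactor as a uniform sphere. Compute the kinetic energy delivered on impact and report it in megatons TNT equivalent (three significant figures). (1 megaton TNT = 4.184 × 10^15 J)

d = 7550 m; v = 9870 m/s.
Mass m = (π/6) ρ d³ = (π/6) × 7630 × (7550)³ = 1.719 × 10^15 kg
E = ½ m v² = 0.5 × 1.719 × 10^15 × (9870)² = 8.373 × 10^22 J
   = 8.373 × 10^22 / 4.184×10^15 = 2.001 × 10^7 Mt

E ≈ 2.00 × 10^7 Mt TNT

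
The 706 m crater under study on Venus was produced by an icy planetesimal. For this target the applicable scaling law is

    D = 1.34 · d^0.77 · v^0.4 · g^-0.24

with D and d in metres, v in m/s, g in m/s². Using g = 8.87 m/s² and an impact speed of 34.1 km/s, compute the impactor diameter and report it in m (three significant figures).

Rearranging for d: d = [D / (1.34 · 34100^0.4 · 8.87^-0.24)]^(1/0.77).
34100^0.4 = 65.03
8.87^-0.24 = 0.5922
Denominator = 1.34 × 65.03 × 0.5922 = 51.60
D / 51.60 = 706 / 51.60 = 13.68
d = 13.68^(1/0.77) = 13.68^1.2987 = 29.88 m

d ≈ 29.9 m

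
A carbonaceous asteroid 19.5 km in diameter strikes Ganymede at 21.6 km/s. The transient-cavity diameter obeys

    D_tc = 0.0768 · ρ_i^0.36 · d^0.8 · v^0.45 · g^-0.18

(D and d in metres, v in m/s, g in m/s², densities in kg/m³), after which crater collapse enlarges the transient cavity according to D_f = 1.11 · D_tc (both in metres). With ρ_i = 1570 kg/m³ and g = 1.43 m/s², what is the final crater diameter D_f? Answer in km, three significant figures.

In SI: d = 19500 m, v = 21600 m/s.
ρ_i^0.36 = 1570^0.36 = 14.14
d^0.8 = 19500^0.8 = 2704
v^0.45 = 21600^0.45 = 89.23
g^-0.18 = 1.43^-0.18 = 0.9376
D_tc = 0.0768 × 14.14 × 2704 × 89.23 × 0.9376 = 2.457 × 10^5 m
D_f = 1.11 × 2.457 × 10^5 = 2.727 × 10^5 m
     = 272.7 km

D_f ≈ 273 km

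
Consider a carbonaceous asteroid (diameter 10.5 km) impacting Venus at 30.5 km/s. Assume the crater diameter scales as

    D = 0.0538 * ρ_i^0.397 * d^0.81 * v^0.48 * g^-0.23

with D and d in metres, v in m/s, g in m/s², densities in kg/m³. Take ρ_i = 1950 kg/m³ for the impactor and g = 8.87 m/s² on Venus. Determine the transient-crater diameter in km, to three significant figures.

In SI units: d = 10500 m, v = 30500 m/s.
ρ_i^0.397 = 1950^0.397 = 20.24
d^0.81 = 10500^0.81 = 1808
v^0.48 = 30500^0.48 = 142.1
g^-0.23 = 8.87^-0.23 = 0.6053
D = 0.0538 × 20.24 × 1808 × 142.1 × 0.6053 = 1.693 × 10^5 m
   = 169.3 km

D ≈ 169 km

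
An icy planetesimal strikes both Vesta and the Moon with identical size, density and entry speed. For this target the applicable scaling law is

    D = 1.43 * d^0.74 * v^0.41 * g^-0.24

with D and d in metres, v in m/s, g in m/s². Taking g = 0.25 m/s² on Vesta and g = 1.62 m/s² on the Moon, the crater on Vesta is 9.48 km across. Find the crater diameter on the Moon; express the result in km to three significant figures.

All impactor-dependent factors cancel in the ratio, leaving D_Moon/D_Vesta = (g_Moon/g_Vesta)^-0.24.
(1.62/0.25)^-0.24 = 6.480^-0.24 = 0.6386
D_Moon = 0.6386 × 9.48 km = 6.05 km

D ≈ 6.05 km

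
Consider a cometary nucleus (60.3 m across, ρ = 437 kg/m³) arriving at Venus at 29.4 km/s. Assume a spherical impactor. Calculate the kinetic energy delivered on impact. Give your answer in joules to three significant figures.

v = 29400 m/s.
Mass m = (π/6) ρ d³ = (π/6) × 437 × (60.3)³ = 5.017 × 10^7 kg
E = ½ m v² = 0.5 × 5.017 × 10^7 × (29400)² = 2.168 × 10^16 J

E ≈ 2.17 × 10^16 J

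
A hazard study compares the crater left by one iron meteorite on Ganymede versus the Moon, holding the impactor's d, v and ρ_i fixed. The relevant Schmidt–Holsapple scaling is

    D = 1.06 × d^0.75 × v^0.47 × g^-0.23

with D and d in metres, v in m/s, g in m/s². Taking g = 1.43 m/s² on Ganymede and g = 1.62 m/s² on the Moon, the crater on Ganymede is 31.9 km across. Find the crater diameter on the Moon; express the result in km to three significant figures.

D ≈ 31.0 km

All impactor-dependent factors cancel in the ratio, leaving D_Moon/D_Ganymede = (g_Moon/g_Ganymede)^-0.23.
(1.62/1.43)^-0.23 = 1.133^-0.23 = 0.9717
D_Moon = 0.9717 × 31.9 km = 31.0 km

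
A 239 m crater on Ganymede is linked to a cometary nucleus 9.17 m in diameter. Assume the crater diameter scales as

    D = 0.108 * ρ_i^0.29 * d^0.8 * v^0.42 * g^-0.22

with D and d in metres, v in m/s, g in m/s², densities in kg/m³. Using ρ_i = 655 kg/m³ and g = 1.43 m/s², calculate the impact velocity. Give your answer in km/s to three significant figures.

v ≈ 18.5 km/s

Rearranging for v: v = [D / (0.108 · 655^0.29 · 9.17^0.8 · 1.43^-0.22)]^(1/0.42).
655^0.29 = 6.557
9.17^0.8 = 5.887
1.43^-0.22 = 0.9243
Denominator = 0.108 × 6.557 × 5.887 × 0.9243 = 3.853
D / 3.853 = 239 / 3.853 = 62.03
v = 62.03^(1/0.42) = 62.03^2.381 = 18543 m/s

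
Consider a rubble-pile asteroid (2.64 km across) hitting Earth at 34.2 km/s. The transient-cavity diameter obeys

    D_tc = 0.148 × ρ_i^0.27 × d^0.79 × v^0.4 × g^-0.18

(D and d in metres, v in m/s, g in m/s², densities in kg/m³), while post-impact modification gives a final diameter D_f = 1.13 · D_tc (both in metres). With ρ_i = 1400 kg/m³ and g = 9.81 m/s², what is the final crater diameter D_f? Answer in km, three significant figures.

In SI: d = 2640 m, v = 34200 m/s.
ρ_i^0.27 = 1400^0.27 = 7.071
d^0.79 = 2640^0.79 = 504.7
v^0.4 = 34200^0.4 = 65.10
g^-0.18 = 9.81^-0.18 = 0.6630
D_tc = 0.148 × 7.071 × 504.7 × 65.10 × 0.6630 = 22800 m
D_f = 1.13 × 22800 = 25764 m
     = 25.76 km

D_f ≈ 25.8 km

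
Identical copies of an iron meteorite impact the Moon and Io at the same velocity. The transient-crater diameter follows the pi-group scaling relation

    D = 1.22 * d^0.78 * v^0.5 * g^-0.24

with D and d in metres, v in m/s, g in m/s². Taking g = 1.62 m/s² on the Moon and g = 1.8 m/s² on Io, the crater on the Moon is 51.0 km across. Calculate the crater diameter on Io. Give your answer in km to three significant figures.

D ≈ 49.7 km

All impactor-dependent factors cancel in the ratio, leaving D_Io/D_Moon = (g_Io/g_Moon)^-0.24.
(1.8/1.62)^-0.24 = 1.111^-0.24 = 0.9751
D_Io = 0.9751 × 51.0 km = 49.7 km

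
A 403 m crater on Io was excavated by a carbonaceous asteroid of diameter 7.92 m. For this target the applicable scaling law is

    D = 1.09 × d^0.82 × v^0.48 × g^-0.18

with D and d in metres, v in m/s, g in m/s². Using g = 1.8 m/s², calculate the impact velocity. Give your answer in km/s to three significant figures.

v ≈ 8.13 km/s

Rearranging for v: v = [D / (1.09 · 7.92^0.82 · 1.8^-0.18)]^(1/0.48).
7.92^0.82 = 5.457
1.8^-0.18 = 0.8996
Denominator = 1.09 × 5.457 × 0.8996 = 5.351
D / 5.351 = 403 / 5.351 = 75.31
v = 75.31^(1/0.48) = 75.31^2.0833 = 8129 m/s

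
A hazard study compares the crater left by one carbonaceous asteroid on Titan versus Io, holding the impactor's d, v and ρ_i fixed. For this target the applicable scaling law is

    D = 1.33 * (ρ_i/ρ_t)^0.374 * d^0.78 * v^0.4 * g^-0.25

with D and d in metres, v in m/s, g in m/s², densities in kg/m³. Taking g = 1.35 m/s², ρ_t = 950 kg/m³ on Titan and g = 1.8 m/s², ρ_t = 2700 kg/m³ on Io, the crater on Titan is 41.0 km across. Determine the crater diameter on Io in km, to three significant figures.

D ≈ 25.8 km

The impactor-only factors (d, v, ρ_i) cancel in the ratio, leaving D_Io/D_Titan = (g_Io/g_Titan)^-0.25 · (ρ_t,Titan/ρ_t,Io)^0.374.
(1.8/1.35)^-0.25 = 1.333^-0.25 = 0.9307
(950/2700)^0.374 = 0.3519^0.374 = 0.6766
Ratio = 0.9307 × 0.6766 = 0.6297
D_Io = 0.6297 × 41.0 km = 25.8 km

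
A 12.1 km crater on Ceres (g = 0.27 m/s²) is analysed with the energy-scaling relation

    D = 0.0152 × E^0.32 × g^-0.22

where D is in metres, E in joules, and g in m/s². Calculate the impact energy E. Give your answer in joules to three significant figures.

Rearranging: E = [D / (0.0152 · g^-0.22)]^(1/0.32).
D = 12100 m.
g^-0.22 = 0.27^-0.22 = 1.334
D / (0.0152 × 1.334) = 12100 / (0.02028) = 5.966 × 10^5
E = (5.966 × 10^5)^3.125 = 1.119 × 10^18 J

E ≈ 1.12 × 10^18 J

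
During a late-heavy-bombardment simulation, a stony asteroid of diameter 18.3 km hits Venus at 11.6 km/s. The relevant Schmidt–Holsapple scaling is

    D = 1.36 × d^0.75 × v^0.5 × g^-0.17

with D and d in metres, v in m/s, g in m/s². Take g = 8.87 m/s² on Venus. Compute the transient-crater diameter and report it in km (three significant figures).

In SI units: d = 18300 m, v = 11600 m/s.
d^0.75 = 18300^0.75 = 1573
v^0.5 = 11600^0.5 = 107.7
g^-0.17 = 8.87^-0.17 = 0.6900
D = 1.36 × 1573 × 107.7 × 0.6900 = 1.590 × 10^5 m
   = 159.0 km

D ≈ 159 km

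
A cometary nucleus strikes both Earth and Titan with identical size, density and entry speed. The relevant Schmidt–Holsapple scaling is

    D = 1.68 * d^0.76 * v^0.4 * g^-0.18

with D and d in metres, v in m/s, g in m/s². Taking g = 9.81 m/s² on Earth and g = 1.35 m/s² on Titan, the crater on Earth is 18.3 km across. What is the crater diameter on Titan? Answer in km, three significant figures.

All impactor-dependent factors cancel in the ratio, leaving D_Titan/D_Earth = (g_Titan/g_Earth)^-0.18.
(1.35/9.81)^-0.18 = 0.1376^-0.18 = 1.429
D_Titan = 1.429 × 18.3 km = 26.2 km

D ≈ 26.2 km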